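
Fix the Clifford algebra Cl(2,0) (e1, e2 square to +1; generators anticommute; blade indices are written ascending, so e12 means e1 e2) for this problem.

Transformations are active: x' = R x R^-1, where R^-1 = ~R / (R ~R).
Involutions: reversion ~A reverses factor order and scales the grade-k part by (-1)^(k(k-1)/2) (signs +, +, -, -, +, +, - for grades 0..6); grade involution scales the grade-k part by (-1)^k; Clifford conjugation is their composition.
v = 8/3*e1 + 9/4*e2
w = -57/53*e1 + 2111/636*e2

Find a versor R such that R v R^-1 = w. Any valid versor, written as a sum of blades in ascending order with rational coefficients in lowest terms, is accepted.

Since q(v) = q(w) = 1753/144, the sum R = v + w = 253/159*e1 + 1771/318*e2 does the job whenever invertible.
Answer: 253/159*e1 + 1771/318*e2


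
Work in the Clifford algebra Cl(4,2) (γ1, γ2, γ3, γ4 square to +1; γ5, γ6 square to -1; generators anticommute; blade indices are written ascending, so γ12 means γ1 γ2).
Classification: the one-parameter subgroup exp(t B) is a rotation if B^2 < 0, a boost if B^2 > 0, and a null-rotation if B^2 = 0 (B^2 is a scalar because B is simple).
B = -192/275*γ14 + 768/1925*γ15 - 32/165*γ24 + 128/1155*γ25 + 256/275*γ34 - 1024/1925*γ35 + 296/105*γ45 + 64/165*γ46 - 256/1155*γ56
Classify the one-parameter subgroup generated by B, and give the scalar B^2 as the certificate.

B^2 term by term: the squares give (-192/275)^2*(γ14)^2 + (768/1925)^2*(γ15)^2 + (-32/165)^2*(γ24)^2 + (128/1155)^2*(γ25)^2 + (256/275)^2*(γ34)^2 + (-1024/1925)^2*(γ35)^2 + (296/105)^2*(γ45)^2 + (64/165)^2*(γ46)^2 + (-256/1155)^2*(γ56)^2 = 36864/75625*(-1) + 589824/3705625*(+1) + 1024/27225*(-1) + 16384/1334025*(+1) + 65536/75625*(-1) + 1048576/3705625*(+1) + 87616/11025*(+1) + 4096/27225*(+1) + 65536/1334025*(-1) = 64/9 (each basis 2-blade squares to minus the product of its generators' squares); cross terms between blades sharing an index anticommute and cancel; the commuting (index-disjoint) pairs give grade-4 terms 2*c*c'*(blade product), which cancel blade by blade — γ1245: 16384/105875 - 16384/105875 = 0; γ1345: -393216/529375 + 393216/529375 = 0; γ1456: 32768/105875 - 32768/105875 = 0; γ2345: -65536/317625 + 65536/317625 = 0; γ2456: 16384/190575 - 16384/190575 = 0; γ3456: -131072/317625 + 131072/317625 = 0 — confirming B is simple. So B^2 = 64/9.
Answer: boost, certificate B^2 = 64/9. The class reads off the invariant scalar 64/9 directly.


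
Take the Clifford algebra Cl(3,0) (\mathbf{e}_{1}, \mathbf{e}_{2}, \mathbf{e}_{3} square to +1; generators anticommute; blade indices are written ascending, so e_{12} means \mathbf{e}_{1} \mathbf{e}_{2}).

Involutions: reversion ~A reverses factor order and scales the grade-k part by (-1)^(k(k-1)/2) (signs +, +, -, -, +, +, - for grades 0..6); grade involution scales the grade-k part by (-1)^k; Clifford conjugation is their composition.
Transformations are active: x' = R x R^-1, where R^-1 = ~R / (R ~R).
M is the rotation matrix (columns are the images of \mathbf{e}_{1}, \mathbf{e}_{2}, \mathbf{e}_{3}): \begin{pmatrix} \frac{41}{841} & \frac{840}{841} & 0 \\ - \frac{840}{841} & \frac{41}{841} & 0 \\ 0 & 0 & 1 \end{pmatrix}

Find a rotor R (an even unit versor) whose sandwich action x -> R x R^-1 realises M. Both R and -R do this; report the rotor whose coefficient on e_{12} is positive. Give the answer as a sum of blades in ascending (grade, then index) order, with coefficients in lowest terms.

Method: write R = a + b12*e_{12} + b13*e_{13} + b23*e_{23} with a^2 + b12^2 + b13^2 + b23^2 = 1 (so R^-1 = ~R). Expanding the columns R e_j ~R gives tr M = 4a^2 - 1 and, from the antisymmetric part, M21 - M12 = -4a*b12, M13 - M31 = 4a*b13, M32 - M23 = -4a*b23.
Here tr M = \frac{923}{841}, so a^2 = (1 + tr M)/4 = \frac{441}{841} and a = ±\frac{21}{29}. Taking a = \frac{21}{29}: M21 - M12 = -\frac{1680}{841}, M13 - M31 = 0, M32 - M23 = 0, giving b12 = \frac{20}{29}, b13 = 0, b23 = 0, i.e. R = \frac{21}{29} + \frac{20}{29} e_{12}.
Its e_{12} coefficient is already positive.
Answer: \frac{21}{29} + \frac{20}{29} e_{12}. Sheet selection: the two-to-one cover makes ±R indistinguishable at the matrix level (trace \frac{923}{841}), so uniqueness comes from the required sign on e_{12}.


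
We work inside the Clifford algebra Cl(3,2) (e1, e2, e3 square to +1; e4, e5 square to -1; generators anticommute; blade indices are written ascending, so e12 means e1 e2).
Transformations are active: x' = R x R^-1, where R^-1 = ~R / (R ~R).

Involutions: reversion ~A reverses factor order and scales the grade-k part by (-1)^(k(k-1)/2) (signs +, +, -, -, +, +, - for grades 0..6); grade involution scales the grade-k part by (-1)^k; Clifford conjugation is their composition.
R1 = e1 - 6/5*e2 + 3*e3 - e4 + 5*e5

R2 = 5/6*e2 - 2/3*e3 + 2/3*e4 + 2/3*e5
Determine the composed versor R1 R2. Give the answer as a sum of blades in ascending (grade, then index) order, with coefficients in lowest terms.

Distribute over the terms of R2 (each basis-blade product reordered to ascending indices, repeated generators contracted through their squares):
R1 (5/6*e2) = -1 + 5/6*e12 - 5/2*e23 + 5/6*e24 - 25/6*e25
R1 (-2/3*e3) = -2 - 2/3*e13 + 4/5*e23 - 2/3*e34 + 10/3*e35
R1 (2/3*e4) = 2/3 + 2/3*e14 - 4/5*e24 + 2*e34 - 10/3*e45
R1 (2/3*e5) = -10/3 + 2/3*e15 - 4/5*e25 + 2*e35 - 2/3*e45
Summing the partial products and collecting blades:
Answer: -17/3 + 5/6*e12 - 2/3*e13 + 2/3*e14 + 2/3*e15 - 17/10*e23 + 1/30*e24 - 149/30*e25 + 4/3*e34 + 16/3*e35 - 4*e45


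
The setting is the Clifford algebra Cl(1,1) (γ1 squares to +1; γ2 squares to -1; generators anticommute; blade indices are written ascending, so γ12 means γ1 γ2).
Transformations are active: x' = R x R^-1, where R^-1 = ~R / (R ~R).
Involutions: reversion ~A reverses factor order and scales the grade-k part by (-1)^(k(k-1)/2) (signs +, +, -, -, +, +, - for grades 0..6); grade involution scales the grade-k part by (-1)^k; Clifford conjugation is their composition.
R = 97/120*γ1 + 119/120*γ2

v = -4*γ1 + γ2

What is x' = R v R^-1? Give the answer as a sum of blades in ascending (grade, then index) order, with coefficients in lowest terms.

~R = 97/120*γ1 + 119/120*γ2, and R ~R = -33/100, so R^-1 = ~R / (-33/100).
R v = -169/40 + 191/40*γ12
Answer: 19561/792*γ1 + 19319/792*γ2


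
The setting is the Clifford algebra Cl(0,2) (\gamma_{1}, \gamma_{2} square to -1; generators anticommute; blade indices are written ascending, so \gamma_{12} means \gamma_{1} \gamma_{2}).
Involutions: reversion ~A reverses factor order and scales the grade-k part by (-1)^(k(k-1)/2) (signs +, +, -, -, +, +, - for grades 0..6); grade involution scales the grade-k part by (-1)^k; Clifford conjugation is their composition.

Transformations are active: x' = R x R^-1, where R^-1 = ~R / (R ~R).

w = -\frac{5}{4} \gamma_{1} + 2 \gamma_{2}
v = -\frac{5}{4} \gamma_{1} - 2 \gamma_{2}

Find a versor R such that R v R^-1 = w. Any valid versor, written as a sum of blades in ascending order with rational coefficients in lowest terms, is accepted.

Key observation: q(v) = q(w) = -\frac{89}{16} (sandwiches preserve the norm), so R = v + w = -\frac{5}{2} \gamma_{1} works whenever it is invertible — the component of v along it is kept and (v - w)/2 reverses, sending v to w.
Answer: -\frac{5}{2} \gamma_{1}


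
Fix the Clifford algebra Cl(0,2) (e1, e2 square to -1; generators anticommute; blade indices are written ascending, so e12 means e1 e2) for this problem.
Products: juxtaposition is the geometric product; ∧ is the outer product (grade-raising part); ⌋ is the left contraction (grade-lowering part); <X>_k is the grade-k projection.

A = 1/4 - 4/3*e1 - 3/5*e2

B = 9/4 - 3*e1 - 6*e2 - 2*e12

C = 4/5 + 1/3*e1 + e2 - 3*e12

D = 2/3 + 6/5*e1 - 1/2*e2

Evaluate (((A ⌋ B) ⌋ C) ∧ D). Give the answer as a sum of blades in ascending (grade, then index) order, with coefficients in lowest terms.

step 1: -563/80 + 9/20*e1 - 25/6*e2 - 1/2*e12
step 2: -467/150 + 2437/240*e1 - 91/16*e2 + 1689/80*e12
step 3: -467/225 + 27301/9000*e1 - 447/200*e2 + 1519/96*e12
Answer: -467/225 + 27301/9000*e1 - 447/200*e2 + 1519/96*e12


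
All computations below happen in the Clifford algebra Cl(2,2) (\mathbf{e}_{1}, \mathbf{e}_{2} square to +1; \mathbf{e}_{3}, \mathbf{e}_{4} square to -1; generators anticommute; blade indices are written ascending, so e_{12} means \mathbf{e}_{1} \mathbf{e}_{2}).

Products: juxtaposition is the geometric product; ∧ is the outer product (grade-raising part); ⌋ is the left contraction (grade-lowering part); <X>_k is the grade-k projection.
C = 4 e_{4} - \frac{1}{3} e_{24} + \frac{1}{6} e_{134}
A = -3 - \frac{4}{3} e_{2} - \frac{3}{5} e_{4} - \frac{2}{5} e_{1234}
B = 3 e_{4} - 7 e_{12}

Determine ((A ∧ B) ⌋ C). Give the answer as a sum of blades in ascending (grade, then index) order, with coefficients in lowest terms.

step 1: -9 e_{4} + 21 e_{12} - 4 e_{24} + \frac{21}{5} e_{124}
step 2: \frac{112}{3} + 3 e_{2} + \frac{3}{2} e_{13}
Answer: \frac{112}{3} + 3 e_{2} + \frac{3}{2} e_{13}


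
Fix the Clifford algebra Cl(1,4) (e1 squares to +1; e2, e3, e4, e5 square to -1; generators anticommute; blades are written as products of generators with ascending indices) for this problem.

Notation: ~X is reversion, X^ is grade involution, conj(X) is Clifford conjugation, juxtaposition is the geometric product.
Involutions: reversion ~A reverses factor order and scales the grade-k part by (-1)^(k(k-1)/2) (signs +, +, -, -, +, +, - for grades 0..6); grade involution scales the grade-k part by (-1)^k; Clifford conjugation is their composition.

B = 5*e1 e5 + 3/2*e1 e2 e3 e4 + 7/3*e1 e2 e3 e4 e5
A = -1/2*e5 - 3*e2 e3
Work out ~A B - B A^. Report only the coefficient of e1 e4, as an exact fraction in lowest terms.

first term: -5/2*e1 - 9/2*e1 e4 - 7*e1 e4 e5 + 7/6*e1 e2 e3 e4 + 15*e1 e2 e3 e5 - 3/4*e1 e2 e3 e4 e5
second term: -5/2*e1 + 9/2*e1 e4 + 7*e1 e4 e5 - 7/6*e1 e2 e3 e4 - 15*e1 e2 e3 e5 + 3/4*e1 e2 e3 e4 e5
Answer: -9


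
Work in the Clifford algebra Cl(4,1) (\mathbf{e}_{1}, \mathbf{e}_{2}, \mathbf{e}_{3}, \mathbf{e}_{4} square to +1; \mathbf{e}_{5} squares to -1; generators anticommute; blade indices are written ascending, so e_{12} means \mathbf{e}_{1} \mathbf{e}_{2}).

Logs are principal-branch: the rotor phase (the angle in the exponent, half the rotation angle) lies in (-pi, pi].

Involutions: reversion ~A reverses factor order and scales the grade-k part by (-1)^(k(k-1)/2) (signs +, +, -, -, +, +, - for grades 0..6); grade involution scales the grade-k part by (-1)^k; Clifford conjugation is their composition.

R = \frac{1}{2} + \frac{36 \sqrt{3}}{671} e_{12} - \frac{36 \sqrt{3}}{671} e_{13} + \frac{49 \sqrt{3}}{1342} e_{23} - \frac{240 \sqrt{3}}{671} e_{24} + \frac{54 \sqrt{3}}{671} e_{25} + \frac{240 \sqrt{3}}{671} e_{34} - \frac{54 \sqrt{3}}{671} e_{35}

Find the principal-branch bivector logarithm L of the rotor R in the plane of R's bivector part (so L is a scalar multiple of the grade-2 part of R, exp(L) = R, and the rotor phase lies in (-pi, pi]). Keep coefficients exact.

The scalar part of R is \frac{1}{2}, which fixes the principal-branch rotor phase; the unit plane is then the bivector part divided by the sine of that phase, and L is that plane scaled by the phase.
Concretely: cos(phase) = \frac{1}{2} gives phase = ±\frac{\pi}{3}, and since phase/sin(phase) is even the sign is immaterial: L = (phase/sin(phase)) * <R>_2 = (\frac{2 \sqrt{3} \pi}{9}) * <R>_2.
Answer: \frac{24 \pi}{671} e_{12} - \frac{24 \pi}{671} e_{13} + \frac{49 \pi}{2013} e_{23} - \frac{160 \pi}{671} e_{24} + \frac{36 \pi}{671} e_{25} + \frac{160 \pi}{671} e_{34} - \frac{36 \pi}{671} e_{35}


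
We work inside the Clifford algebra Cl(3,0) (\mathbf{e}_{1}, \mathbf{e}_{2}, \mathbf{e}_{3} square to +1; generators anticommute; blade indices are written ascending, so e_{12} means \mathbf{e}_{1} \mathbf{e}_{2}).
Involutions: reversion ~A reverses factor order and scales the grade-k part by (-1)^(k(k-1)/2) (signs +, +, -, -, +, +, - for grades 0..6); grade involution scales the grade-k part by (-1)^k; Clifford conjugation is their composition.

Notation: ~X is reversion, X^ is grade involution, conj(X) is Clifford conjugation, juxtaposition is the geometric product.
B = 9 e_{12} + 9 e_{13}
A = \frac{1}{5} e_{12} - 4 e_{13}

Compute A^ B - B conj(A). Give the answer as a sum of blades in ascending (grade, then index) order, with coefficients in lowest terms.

first term: \frac{171}{5} - \frac{189}{5} e_{23}
second term: -\frac{171}{5} - \frac{189}{5} e_{23}
Answer: \frac{342}{5}


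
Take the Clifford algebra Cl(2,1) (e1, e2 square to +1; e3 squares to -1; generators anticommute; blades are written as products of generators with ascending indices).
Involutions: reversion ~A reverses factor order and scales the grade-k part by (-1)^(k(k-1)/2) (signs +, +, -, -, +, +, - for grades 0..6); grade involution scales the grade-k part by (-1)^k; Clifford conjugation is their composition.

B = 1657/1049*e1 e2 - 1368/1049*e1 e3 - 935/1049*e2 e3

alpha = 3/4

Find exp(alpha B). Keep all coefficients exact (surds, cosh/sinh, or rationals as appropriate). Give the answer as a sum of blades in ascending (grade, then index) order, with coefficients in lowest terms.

B^2 term by term: the squares give (1657/1049)^2*(e1 e2)^2 + (-1368/1049)^2*(e1 e3)^2 + (-935/1049)^2*(e2 e3)^2 = 2745649/1100401*(-1) + 1871424/1100401*(+1) + 874225/1100401*(+1) = 0 (each basis 2-blade squares to minus the product of its generators' squares); cross terms between blades sharing an index anticommute and cancel. So B^2 = 0.
B^2 = 0, so the series closes: exp(alpha B) = 1 + alpha B (parabolic case).
Answer: 1 + 4971/4196*e1 e2 - 1026/1049*e1 e3 - 2805/4196*e2 e3


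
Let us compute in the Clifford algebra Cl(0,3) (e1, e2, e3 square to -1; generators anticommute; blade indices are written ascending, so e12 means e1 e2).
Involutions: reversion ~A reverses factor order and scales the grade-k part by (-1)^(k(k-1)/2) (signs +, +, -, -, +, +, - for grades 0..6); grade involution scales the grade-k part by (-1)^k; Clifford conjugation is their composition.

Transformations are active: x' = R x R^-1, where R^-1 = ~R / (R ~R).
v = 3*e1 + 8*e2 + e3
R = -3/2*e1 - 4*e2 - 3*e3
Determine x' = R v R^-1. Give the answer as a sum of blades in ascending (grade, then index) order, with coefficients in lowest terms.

~R = -3/2*e1 - 4*e2 - 3*e3, and R ~R = -109/4, so R^-1 = ~R / (-109/4).
R v = 79/2 + 15/2*e13 + 20*e23
Answer: 147/109*e1 + 392/109*e2 + 839/109*e3


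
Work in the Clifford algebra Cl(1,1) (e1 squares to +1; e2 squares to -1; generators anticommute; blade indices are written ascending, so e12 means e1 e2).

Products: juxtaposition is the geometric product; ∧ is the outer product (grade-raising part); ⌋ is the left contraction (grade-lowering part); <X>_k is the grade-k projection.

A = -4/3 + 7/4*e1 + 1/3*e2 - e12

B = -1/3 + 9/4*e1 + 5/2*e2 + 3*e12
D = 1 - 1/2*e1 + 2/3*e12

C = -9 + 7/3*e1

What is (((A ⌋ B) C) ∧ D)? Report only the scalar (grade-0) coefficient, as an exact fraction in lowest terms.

step 1: 79/144 - 2*e1 + 23/12*e2 - 4*e12
step 2: -461/48 + 8329/432*e1 - 95/12*e2 + 1135/36*e12
step 3: -461/48 + 20807/864*e1 - 95/12*e2 + 127/6*e12
Answer: -461/48


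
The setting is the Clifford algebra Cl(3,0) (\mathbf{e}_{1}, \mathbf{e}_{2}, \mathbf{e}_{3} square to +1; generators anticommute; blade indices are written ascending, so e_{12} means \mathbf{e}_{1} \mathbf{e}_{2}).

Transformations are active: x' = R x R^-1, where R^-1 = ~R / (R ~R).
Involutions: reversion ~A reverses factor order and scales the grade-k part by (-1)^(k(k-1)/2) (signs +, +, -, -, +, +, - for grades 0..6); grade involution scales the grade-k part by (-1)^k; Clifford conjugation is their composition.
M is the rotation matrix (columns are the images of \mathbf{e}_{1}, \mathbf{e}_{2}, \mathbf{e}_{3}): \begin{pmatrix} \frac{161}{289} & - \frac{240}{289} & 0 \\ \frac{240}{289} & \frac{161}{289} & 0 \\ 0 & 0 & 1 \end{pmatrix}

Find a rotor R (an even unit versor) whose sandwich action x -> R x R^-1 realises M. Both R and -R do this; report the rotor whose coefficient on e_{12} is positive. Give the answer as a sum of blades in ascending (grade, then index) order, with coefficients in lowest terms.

Method: write R = a + b12*e_{12} + b13*e_{13} + b23*e_{23} with a^2 + b12^2 + b13^2 + b23^2 = 1 (so R^-1 = ~R). Expanding the columns R e_j ~R gives tr M = 4a^2 - 1 and, from the antisymmetric part, M21 - M12 = -4a*b12, M13 - M31 = 4a*b13, M32 - M23 = -4a*b23.
Here tr M = \frac{611}{289}, so a^2 = (1 + tr M)/4 = \frac{225}{289} and a = ±\frac{15}{17}. Taking a = \frac{15}{17}: M21 - M12 = \frac{480}{289}, M13 - M31 = 0, M32 - M23 = 0, giving b12 = -\frac{8}{17}, b13 = 0, b23 = 0, i.e. R = \frac{15}{17} - \frac{8}{17} e_{12}.
Its e_{12} coefficient is negative, so report the other preimage -R.
Answer: -\frac{15}{17} + \frac{8}{17} e_{12}. Why the constraint matters: R and -R act identically through the sandwich — M has trace \frac{611}{289} either way — so only the sign condition on e_{12} picks one of the two preimages.


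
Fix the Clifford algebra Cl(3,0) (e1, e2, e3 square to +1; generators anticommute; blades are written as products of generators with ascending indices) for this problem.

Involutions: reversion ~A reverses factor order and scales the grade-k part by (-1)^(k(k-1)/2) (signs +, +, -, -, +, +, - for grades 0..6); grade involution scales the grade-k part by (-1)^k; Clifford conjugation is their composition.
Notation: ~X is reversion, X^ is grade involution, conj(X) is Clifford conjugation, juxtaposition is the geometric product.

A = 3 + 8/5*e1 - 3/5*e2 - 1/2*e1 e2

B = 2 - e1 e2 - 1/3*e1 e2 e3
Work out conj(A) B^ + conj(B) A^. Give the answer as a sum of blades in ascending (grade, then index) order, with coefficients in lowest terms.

first term: 13/2 - 13/5*e1 + 14/5*e2 - 1/6*e3 - 2*e1 e2 - 1/5*e1 e3 - 8/15*e2 e3 + e1 e2 e3
second term: 13/2 - 13/5*e1 + 14/5*e2 - 1/6*e3 + 2*e1 e2 + 1/5*e1 e3 + 8/15*e2 e3 - e1 e2 e3
Answer: 13 - 26/5*e1 + 28/5*e2 - 1/3*e3


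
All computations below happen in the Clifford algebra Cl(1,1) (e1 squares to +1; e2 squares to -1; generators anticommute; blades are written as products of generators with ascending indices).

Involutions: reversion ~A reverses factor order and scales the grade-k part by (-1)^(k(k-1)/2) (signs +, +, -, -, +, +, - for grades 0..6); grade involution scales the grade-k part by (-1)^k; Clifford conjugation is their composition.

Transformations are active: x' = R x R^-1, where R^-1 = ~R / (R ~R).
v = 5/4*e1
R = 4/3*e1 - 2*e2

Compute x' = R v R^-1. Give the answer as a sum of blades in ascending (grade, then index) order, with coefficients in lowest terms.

~R = 4/3*e1 - 2*e2, and R ~R = -20/9, so R^-1 = ~R / (-20/9).
R v = 5/3 + 5/2*e1 e2
Answer: -13/4*e1 + 3*e2


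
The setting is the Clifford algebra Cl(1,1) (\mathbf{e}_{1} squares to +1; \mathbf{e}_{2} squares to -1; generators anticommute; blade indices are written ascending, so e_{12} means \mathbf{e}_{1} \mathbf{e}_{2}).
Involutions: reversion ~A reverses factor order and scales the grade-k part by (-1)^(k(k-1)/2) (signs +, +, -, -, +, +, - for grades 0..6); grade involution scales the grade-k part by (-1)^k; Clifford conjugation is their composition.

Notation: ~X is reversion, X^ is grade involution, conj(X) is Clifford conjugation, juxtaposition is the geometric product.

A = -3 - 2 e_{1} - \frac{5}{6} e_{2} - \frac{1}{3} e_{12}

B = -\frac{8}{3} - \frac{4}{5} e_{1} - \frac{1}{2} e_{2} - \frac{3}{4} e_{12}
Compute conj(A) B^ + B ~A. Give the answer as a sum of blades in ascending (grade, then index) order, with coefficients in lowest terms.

first term: \frac{134}{15} - \frac{341}{40} e_{1} - \frac{247}{45} e_{2} + \frac{61}{36} e_{12}
second term: \frac{134}{15} + \frac{833}{120} e_{1} + \frac{88}{45} e_{2} + \frac{37}{36} e_{12}
Answer: \frac{268}{15} - \frac{19}{12} e_{1} - \frac{53}{15} e_{2} + \frac{49}{18} e_{12}


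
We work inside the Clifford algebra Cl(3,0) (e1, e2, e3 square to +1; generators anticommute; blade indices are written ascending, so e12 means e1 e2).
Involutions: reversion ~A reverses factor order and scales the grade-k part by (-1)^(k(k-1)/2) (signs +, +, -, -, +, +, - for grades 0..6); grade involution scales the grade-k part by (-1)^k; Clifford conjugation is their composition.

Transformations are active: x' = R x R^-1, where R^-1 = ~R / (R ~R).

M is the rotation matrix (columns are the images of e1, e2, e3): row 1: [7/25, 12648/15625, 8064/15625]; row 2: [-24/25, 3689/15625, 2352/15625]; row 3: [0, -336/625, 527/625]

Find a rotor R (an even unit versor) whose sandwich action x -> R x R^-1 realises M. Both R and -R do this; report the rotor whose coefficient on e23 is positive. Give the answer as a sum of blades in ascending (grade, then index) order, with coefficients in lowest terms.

Method: write R = a + b12*e12 + b13*e13 + b23*e23 with a^2 + b12^2 + b13^2 + b23^2 = 1 (so R^-1 = ~R). Expanding the columns R e_j ~R gives tr M = 4a^2 - 1 and, from the antisymmetric part, M21 - M12 = -4a*b12, M13 - M31 = 4a*b13, M32 - M23 = -4a*b23.
Here tr M = 21239/15625, so a^2 = (1 + tr M)/4 = 9216/15625 and a = ±96/125. Taking a = 96/125: M21 - M12 = -27648/15625, M13 - M31 = 8064/15625, M32 - M23 = -10752/15625, giving b12 = 72/125, b13 = 21/125, b23 = 28/125, i.e. R = 96/125 + 72/125*e12 + 21/125*e13 + 28/125*e23.
Its e23 coefficient is already positive.
Answer: 96/125 + 72/125*e12 + 21/125*e13 + 28/125*e23. Why the constraint matters: R and -R act identically through the sandwich — M has trace 21239/15625 either way — so only the sign condition on e23 picks one of the two preimages.


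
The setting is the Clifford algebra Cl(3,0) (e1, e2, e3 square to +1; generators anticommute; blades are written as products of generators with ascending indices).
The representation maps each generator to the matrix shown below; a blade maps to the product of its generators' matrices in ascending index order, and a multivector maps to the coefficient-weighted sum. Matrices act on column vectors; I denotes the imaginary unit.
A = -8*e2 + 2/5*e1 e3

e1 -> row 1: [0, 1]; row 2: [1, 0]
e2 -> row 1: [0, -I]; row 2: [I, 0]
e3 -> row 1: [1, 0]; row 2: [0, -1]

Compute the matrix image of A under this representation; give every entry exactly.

Bivector images (products of the table entries): rho(e1 e3) = rho(e1)rho(e3) = row 1: [0, -1]; row 2: [1, 0].
M = (-8)*rho(e2) + (2/5)*rho(e1 e3), summed entrywise:
Answer: row 1: [0, -2/5 + 8*I]; row 2: [2/5 - 8*I, 0]


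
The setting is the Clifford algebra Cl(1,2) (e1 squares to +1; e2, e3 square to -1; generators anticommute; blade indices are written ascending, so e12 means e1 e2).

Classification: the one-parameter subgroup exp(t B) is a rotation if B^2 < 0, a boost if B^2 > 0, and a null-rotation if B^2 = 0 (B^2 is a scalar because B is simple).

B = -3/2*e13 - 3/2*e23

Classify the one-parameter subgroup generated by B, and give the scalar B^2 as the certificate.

B^2 term by term: the squares give (-3/2)^2*(e13)^2 + (-3/2)^2*(e23)^2 = 9/4*(+1) + 9/4*(-1) = 0 (each basis 2-blade squares to minus the product of its generators' squares); cross terms between blades sharing an index anticommute and cancel. So B^2 = 0.
Answer: null-rotation, certificate B^2 = 0. Note: conjugating B changes its blade decomposition but never the scalar B^2 = 0, whose sign settles the classification.


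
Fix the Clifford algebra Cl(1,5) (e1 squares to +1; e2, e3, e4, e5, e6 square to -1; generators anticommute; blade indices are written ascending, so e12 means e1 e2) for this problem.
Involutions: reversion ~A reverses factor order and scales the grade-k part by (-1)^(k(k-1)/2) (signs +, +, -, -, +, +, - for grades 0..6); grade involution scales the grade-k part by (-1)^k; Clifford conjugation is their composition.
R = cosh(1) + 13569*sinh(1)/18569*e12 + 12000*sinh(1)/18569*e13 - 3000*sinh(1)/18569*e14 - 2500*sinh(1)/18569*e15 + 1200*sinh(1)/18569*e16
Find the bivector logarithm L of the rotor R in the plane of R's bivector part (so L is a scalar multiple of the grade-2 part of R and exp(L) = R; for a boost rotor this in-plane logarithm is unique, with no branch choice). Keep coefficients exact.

The scalar part of R is cosh(1), which fixes the rapidity magnitude through cosh (cosh is even, so it cannot fix the sign — the bivector part carries that); dividing the bivector part by sinh of the rapidity gives the plane, and L = rapidity * plane, where the joint sign ambiguity of (rapidity, plane) cancels in the product.
Concretely: cosh(rapidity) = cosh(1) gives rapidity = ±1, and since rapidity/sinh(rapidity) is even the sign is immaterial: L = (rapidity/sinh(rapidity)) * <R>_2 = (1/sinh(1)) * <R>_2.
Answer: 13569/18569*e12 + 12000/18569*e13 - 3000/18569*e14 - 2500/18569*e15 + 1200/18569*e16


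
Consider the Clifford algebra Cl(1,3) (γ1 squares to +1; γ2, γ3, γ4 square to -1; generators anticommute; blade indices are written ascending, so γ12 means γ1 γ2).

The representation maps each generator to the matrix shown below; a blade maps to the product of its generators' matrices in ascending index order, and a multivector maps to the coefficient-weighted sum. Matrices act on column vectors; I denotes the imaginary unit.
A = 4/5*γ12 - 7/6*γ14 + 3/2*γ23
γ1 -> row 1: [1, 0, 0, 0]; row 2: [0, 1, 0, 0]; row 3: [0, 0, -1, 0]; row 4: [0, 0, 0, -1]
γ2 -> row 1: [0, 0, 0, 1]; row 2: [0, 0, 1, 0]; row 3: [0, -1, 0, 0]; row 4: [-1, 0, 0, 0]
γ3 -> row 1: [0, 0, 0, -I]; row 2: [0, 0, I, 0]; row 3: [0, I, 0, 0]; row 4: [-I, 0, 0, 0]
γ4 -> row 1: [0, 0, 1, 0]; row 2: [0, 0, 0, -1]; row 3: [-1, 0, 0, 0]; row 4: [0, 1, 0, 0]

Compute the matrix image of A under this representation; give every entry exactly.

Bivector images (products of the table entries): rho(γ12) = rho(γ1)rho(γ2) = row 1: [0, 0, 0, 1]; row 2: [0, 0, 1, 0]; row 3: [0, 1, 0, 0]; row 4: [1, 0, 0, 0]; rho(γ14) = rho(γ1)rho(γ4) = row 1: [0, 0, 1, 0]; row 2: [0, 0, 0, -1]; row 3: [1, 0, 0, 0]; row 4: [0, -1, 0, 0]; rho(γ23) = rho(γ2)rho(γ3) = row 1: [-I, 0, 0, 0]; row 2: [0, I, 0, 0]; row 3: [0, 0, -I, 0]; row 4: [0, 0, 0, I].
M = (4/5)*rho(γ12) + (-7/6)*rho(γ14) + (3/2)*rho(γ23), summed entrywise:
Answer: row 1: [-3*I/2, 0, -7/6, 4/5]; row 2: [0, 3*I/2, 4/5, 7/6]; row 3: [-7/6, 4/5, -3*I/2, 0]; row 4: [4/5, 7/6, 0, 3*I/2]


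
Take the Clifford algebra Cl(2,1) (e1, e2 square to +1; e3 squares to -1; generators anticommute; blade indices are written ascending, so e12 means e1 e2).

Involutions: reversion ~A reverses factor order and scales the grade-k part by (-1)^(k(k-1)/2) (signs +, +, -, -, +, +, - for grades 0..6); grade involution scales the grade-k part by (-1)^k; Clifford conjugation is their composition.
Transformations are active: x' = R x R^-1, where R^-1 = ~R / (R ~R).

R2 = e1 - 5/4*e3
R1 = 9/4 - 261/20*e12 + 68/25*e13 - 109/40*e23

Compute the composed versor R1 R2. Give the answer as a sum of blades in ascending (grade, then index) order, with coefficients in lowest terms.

Distribute over the terms of R2 (each basis-blade product reordered to ascending indices, repeated generators contracted through their squares):
R1 (e1) = 9/4*e1 + 261/20*e2 - 68/25*e3 - 109/40*e123
R1 (-5/4*e3) = 17/5*e1 - 109/32*e2 - 45/16*e3 + 261/16*e123
Summing the partial products and collecting blades:
Answer: 113/20*e1 + 1543/160*e2 - 2213/400*e3 + 1087/80*e123


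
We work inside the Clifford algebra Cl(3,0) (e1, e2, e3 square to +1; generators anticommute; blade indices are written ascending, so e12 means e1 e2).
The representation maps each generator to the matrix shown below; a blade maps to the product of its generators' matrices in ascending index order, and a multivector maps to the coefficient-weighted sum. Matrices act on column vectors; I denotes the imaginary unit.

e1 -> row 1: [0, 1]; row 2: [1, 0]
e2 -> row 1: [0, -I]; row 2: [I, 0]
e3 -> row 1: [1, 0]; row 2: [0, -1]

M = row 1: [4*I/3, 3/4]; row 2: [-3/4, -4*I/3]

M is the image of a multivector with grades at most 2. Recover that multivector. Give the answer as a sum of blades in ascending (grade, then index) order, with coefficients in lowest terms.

Method: 1, rho(e1), rho(e2), rho(e3) form a trace-orthogonal basis of the 2x2 complex matrices (tr(X Y) = 2 if X = Y, else 0), so M = m0*1 + m1*rho(e1) + m2*rho(e2) + m3*rho(e3) with m0 = tr(M)/2 = 0, m1 = tr(M rho(e1))/2 = 0, m2 = tr(M rho(e2))/2 = 3*I/4, m3 = tr(M rho(e3))/2 = 4*I/3.
Multiplying table entries, the bivector images are rho(e12) = I*rho(e3), rho(e13) = -I*rho(e2), rho(e23) = I*rho(e1); with real blade coefficients the real parts of m0..m3 are the coefficients of 1, e1, e2, e3 and the imaginary parts give the bivectors (e23: Im m1, e13: -Im m2, e12: Im m3).
Answer: 4/3*e12 - 3/4*e13


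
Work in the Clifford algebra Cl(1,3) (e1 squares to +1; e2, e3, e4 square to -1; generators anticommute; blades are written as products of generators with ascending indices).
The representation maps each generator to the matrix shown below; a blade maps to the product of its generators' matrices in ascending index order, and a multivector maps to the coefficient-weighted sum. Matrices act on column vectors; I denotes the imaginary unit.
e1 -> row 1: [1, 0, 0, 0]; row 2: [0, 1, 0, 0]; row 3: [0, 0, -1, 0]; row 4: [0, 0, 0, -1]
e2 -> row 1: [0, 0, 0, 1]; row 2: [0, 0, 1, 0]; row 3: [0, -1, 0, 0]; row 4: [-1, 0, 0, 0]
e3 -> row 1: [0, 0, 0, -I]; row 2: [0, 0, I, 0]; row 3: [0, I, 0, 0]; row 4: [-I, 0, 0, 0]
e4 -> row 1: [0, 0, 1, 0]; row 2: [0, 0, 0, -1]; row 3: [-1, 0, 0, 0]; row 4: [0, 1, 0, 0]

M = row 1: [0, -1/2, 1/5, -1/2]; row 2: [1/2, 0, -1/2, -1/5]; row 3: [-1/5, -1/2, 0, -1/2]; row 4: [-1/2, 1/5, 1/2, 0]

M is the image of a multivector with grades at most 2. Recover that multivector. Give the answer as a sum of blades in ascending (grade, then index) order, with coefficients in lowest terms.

Method: the blade images are trace-orthogonal — tr(rho(e_A) rho(e_B)^-1) = 4 if A = B and 0 otherwise — and rho(e_A)^-1 = (e_A)^2 * rho(e_A) with (e_A)^2 = +1 or -1, so the coefficient of e_A in the preimage is (e_A)^2 * tr(M rho(e_A))/4.
Nonzero projections over blades of grade <= 2: e4: (e4)^2 = -1, tr(M rho(e4)) = -4/5, coefficient 1/5; e1 e2: (e1 e2)^2 = +1, tr(M rho(e1 e2)) = -2, coefficient -1/2; e2 e4: (e2 e4)^2 = -1, tr(M rho(e2 e4)) = 2, coefficient -1/2. Every other blade of grade <= 2 projects to 0.
Answer: 1/5*e4 - 1/2*e1 e2 - 1/2*e2 e4


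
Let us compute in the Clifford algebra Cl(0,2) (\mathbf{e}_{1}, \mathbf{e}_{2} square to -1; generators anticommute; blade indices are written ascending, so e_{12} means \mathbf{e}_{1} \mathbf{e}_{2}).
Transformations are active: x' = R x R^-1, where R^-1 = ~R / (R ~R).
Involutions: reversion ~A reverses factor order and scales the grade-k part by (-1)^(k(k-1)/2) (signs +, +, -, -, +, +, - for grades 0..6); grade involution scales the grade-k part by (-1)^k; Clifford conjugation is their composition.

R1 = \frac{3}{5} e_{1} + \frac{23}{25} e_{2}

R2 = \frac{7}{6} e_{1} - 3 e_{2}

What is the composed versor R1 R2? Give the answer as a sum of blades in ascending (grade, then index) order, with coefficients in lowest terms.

Distribute over the terms of R1 (each basis-blade product reordered to ascending indices, repeated generators contracted through their squares):
(\frac{3}{5} e_{1}) R2 = -\frac{7}{10} - \frac{9}{5} e_{12}
(\frac{23}{25} e_{2}) R2 = \frac{69}{25} - \frac{161}{150} e_{12}
Summing the partial products and collecting blades:
Answer: \frac{103}{50} - \frac{431}{150} e_{12}


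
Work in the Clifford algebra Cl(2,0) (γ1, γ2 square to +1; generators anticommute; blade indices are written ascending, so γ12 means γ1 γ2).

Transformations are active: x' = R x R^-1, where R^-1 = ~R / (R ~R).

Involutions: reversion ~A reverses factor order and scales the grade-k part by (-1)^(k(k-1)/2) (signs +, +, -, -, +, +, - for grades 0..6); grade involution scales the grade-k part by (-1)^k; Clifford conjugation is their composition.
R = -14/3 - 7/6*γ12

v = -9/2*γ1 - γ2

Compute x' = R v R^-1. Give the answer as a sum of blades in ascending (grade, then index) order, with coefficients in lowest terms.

~R = -14/3 + 7/6*γ12, and R ~R = 833/36, so R^-1 = ~R / (833/36).
R v = 133/6*γ1 - 7/12*γ2
Answer: -151/34*γ1 + 21/17*γ2


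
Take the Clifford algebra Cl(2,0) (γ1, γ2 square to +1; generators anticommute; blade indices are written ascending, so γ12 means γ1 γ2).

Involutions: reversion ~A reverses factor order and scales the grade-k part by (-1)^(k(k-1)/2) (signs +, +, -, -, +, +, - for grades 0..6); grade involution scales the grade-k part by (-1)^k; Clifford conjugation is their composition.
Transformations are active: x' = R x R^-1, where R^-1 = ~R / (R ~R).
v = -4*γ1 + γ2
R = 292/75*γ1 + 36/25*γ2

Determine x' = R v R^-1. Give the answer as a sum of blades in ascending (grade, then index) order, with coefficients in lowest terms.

~R = 292/75*γ1 + 36/25*γ2, and R ~R = 96928/5625, so R^-1 = ~R / (96928/5625).
R v = -212/15 + 724/75*γ12
Answer: -7229/3029*γ1 - 10184/3029*γ2


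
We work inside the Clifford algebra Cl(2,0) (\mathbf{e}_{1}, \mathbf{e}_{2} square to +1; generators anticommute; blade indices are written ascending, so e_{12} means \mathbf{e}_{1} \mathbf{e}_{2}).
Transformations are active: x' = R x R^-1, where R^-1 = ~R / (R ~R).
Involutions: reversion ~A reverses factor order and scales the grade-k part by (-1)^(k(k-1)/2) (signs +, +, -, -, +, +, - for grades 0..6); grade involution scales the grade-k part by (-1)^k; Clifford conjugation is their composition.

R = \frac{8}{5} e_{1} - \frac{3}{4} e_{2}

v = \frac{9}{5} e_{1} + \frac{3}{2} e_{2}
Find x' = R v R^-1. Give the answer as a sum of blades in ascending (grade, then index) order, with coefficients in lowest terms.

~R = \frac{8}{5} e_{1} - \frac{3}{4} e_{2}, and R ~R = \frac{1249}{400}, so R^-1 = ~R / (\frac{1249}{400}).
R v = \frac{351}{200} + \frac{15}{4} e_{12}
Answer: -\frac{9}{6245} e_{1} - \frac{5853}{2498} e_{2}


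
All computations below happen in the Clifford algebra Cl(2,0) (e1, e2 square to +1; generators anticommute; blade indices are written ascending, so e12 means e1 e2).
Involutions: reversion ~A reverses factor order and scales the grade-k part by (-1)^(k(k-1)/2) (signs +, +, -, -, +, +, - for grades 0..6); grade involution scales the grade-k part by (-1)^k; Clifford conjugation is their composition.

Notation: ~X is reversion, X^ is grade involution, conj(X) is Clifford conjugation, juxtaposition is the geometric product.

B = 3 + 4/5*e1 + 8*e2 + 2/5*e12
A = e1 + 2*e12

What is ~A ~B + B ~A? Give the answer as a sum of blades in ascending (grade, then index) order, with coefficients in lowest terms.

first term: -13*e1 + 6/5*e2 + 2*e12
second term: 8/5 + 19*e1 - 2*e2 - 14*e12
Answer: 8/5 + 6*e1 - 4/5*e2 - 12*e12


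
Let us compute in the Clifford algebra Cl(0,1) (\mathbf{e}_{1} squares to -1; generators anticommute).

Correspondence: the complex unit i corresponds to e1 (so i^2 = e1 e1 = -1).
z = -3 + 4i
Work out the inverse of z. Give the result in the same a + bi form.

In blades: z = -3 + 4 e_{1}.
With qbar = -3 - 4 e_{1} (scalar fixed, mapped units negated), z qbar = 25 (the sum of squared coefficients), so z^-1 = qbar / (25) = -\frac{3}{25} - \frac{4}{25} e_{1}; translating back:
Answer: -\frac{3}{25} - \frac{4}{25}i


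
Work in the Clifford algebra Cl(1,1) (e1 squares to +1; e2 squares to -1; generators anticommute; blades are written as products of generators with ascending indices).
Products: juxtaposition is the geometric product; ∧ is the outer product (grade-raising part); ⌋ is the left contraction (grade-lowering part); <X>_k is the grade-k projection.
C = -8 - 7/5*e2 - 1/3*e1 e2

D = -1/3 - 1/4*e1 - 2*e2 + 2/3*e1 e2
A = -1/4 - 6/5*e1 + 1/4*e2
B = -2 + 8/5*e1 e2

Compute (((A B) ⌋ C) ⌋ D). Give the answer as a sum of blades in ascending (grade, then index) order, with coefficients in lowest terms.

step 1: 1/2 + 14/5*e1 - 121/50*e2 - 2/5*e1 e2
step 2: -5441/750 + 121/150*e1 - 49/30*e2 - 1/6*e1 e2
step 3: -10451/9000 + 6523/9000*e1 + 16928/1125*e2 - 5441/1125*e1 e2
Answer: -10451/9000 + 6523/9000*e1 + 16928/1125*e2 - 5441/1125*e1 e2


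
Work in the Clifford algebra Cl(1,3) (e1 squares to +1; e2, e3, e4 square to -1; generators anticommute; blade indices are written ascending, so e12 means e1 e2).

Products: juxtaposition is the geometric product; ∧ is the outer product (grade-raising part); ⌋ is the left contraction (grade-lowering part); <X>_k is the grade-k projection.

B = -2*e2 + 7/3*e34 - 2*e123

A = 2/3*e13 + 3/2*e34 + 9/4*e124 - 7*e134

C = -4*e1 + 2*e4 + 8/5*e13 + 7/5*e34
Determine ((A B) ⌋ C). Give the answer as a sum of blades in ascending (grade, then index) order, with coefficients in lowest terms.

step 1: -7/2 + 49/3*e1 + 4/3*e2 - 109/18*e14 + 14*e24 + 9/2*e34 + 79/12*e123 - 3*e124 - 3*e234 + 14*e1234
step 2: -2149/30 + 14*e1 + 392/15*e3 - 7*e4 - 28/5*e13 - 49/10*e34
Answer: -2149/30 + 14*e1 + 392/15*e3 - 7*e4 - 28/5*e13 - 49/10*e34


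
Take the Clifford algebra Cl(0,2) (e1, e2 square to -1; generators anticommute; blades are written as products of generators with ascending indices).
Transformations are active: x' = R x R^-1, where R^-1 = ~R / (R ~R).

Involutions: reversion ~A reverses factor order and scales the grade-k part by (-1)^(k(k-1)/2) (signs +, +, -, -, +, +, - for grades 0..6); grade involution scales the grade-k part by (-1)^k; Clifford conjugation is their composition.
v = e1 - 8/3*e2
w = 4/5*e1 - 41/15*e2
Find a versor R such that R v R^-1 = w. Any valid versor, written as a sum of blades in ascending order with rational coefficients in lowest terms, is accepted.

The midline construction: v and w both square to -73/9, so reflecting in their sum 9/5*e1 - 27/5*e2 exchanges them.
Answer: 9/5*e1 - 27/5*e2


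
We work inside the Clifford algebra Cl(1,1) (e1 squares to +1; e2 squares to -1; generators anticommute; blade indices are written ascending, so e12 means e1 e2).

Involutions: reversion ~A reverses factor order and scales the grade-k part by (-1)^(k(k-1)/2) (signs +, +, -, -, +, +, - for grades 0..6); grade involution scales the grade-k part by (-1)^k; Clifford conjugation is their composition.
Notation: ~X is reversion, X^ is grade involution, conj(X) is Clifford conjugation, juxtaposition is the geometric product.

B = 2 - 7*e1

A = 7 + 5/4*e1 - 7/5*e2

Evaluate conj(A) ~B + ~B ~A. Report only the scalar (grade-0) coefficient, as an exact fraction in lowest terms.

first term: 91/4 - 103/2*e1 + 14/5*e2 + 49/5*e12
second term: 21/4 - 93/2*e1 - 14/5*e2 + 49/5*e12
Answer: 28


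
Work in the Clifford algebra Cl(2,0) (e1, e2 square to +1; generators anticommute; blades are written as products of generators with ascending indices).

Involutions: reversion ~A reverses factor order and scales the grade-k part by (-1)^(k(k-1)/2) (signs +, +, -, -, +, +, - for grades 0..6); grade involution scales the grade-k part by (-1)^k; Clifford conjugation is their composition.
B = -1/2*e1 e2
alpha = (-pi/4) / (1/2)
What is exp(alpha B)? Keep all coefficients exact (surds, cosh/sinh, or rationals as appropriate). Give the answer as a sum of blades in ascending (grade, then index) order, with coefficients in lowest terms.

B^2 = (-1/2)^2*(e1 e2)^2 = 1/4*(-1) = -1/4 (a basis 2-blade squares to minus the product of its generators' squares).
B^2 = -1/4 — circular case — the even/odd split gives cos and sin: l = 1/2, alpha*l = -pi/4, so exp(alpha B) = cos(-pi/4) + (sin(-pi/4)/(1/2))*B = sqrt(2)/2 + (-sqrt(2))*B.
Answer: sqrt(2)/2 + sqrt(2)/2*e1 e2


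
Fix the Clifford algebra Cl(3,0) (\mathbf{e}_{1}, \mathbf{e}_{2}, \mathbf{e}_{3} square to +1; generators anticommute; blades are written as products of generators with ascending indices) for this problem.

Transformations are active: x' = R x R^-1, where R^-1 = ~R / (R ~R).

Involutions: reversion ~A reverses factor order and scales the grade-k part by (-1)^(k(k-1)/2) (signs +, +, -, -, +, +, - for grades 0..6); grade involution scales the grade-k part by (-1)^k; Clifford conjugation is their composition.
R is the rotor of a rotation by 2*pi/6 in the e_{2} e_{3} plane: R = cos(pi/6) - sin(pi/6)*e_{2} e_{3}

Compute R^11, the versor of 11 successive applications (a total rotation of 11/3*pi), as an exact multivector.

Half-angle bookkeeping: 11 applications in e_{2} e_{3} add up to rotor phase 11*pi/6 = \frac{11 \pi}{6}, so R^11 = cos(\frac{11 \pi}{6}) - sin(\frac{11 \pi}{6})*e_{2} e_{3}.
cos(\frac{11 \pi}{6}) = \frac{\sqrt{3}}{2} and sin(\frac{11 \pi}{6}) = - \frac{1}{2}, so R^11 = \frac{\sqrt{3}}{2} + \frac{1}{2} e_{2} e_{3}. The net rotation is 5/3*pi (after discarding 1 full turn, each of which contributes a factor -1 to the rotor); the rotor keeps the half-angle phase exactly.
Answer: \frac{\sqrt{3}}{2} + \frac{1}{2} e_{2} e_{3}
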